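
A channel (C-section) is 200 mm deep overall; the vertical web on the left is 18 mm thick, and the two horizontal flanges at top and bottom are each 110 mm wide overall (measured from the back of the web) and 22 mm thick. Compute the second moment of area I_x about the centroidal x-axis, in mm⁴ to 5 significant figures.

I_x ≈ 4.4227 × 10⁷ mm⁴

Break the section into simple shapes (no overlaps), measuring from the bottom-left corner of the bounding box.
Web: 18 × 200, A = 3 600 mm², y = 100 mm, Ī = 12 000 000 mm⁴.
Top flange (beyond web): 92 × 22, A = 2 024 mm², y = 189 mm, Ī = 81634.67 mm⁴.
Bottom flange (beyond web): 92 × 22, A = 2 024 mm², y = 11 mm, Ī = 81634.67 mm⁴.
By symmetry the centroid is at mid-height, ȳ = 100 mm.
Transfer each piece to the centroidal x-axis using Ī + A·d² with d = y − 100:
  web: d = 0 mm → contributes +12 000 000 mm⁴
  top flange (beyond web): d = 89 mm → contributes +16 113 739 mm⁴
  bottom flange (beyond web): d = -89 mm → contributes +16 113 739 mm⁴
Total I = 44 227 477 mm⁴.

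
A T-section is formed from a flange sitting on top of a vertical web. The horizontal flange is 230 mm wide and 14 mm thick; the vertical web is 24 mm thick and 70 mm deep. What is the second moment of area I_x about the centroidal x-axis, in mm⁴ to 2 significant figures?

I_x ≈ 2.7 × 10⁶ mm⁴

Treat the section as a set of non-overlapping primitives; coordinates are from the bounding-box lower-left.
Flange: 230 × 14, A = 3 220 mm², y = 77 mm, Ī = 52 593 mm⁴.
Web: 24 × 70, A = 1 680 mm², y = 35 mm, Ī = 686 000 mm⁴.
Centroid: ȳ = ΣA·y / ΣA = 62.6 mm.
Transfer each piece to the centroidal x-axis using Ī + A·d² with d = y − 62.6:
  flange: d = 14.4 mm → contributes +720 293 mm⁴
  web: d = -27.6 mm → contributes +1 965 757 mm⁴
Total I = 2 686 049 mm⁴.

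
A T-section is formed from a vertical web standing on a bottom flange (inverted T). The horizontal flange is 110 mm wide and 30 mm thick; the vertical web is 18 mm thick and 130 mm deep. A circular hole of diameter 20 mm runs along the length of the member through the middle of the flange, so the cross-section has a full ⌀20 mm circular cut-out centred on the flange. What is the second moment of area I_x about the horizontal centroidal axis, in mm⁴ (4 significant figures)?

I_x ≈ 1.193 × 10⁷ mm⁴

Break the section into simple shapes (no overlaps), measuring from the bottom-left corner of the bounding box.
Flange: 110 × 30, A = 3 300 mm², y = 15 mm, Ī = 247 500 mm⁴.
Web: 18 × 130, A = 2 340 mm², y = 95 mm, Ī = 3 295 500 mm⁴.
Hole (subtracted): ⌀20, A = 314.159 mm², y = 15 mm, Ī = 7853.98 mm⁴.
Centroid: ȳ = ΣA·y / ΣA = 50.1494 mm.
Transfer each piece to the horizontal centroidal axis using Ī + A·d² with d = y − 50.1494:
  flange: d = -35.1494 mm → contributes +4 324 580 mm⁴
  web: d = 44.8506 mm → contributes +8 002 593 mm⁴
  hole: d = -35.1494 mm → contributes −395 991 mm⁴
Total I = 11 931 182 mm⁴.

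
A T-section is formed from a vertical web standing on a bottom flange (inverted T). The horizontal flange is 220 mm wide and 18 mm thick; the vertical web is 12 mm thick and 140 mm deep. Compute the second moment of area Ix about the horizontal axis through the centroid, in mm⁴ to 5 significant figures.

Treat the section as a set of non-overlapping primitives; coordinates are from the bounding-box lower-left.
Flange: 220 × 18, A = 3 960 mm², y = 9 mm, Ī = 106 920 mm⁴.
Web: 12 × 140, A = 1 680 mm², y = 88 mm, Ī = 2 744 000 mm⁴.
Centroid: ȳ = ΣA·y / ΣA = 32.53191 mm.
Transfer each piece to the horizontal axis through the centroid using Ī + A·d² with d = y − 32.53191:
  flange: d = -23.53191 mm → contributes +2 299 774 mm⁴
  web: d = 55.46809 mm → contributes +7 912 870 mm⁴
Total I = 10 212 644 mm⁴.

Ix ≈ 1.0213 × 10⁷ mm⁴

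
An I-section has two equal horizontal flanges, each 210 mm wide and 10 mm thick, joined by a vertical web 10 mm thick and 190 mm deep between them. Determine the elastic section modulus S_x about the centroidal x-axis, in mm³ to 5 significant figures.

S_x ≈ 4.5477 × 10⁵ mm³

Split into non-overlapping primitives; take the origin at the lower-left of the bounding box.
Bottom flange: 210 × 10, A = 2 100 mm², y = 5 mm, Ī = 17 500 mm⁴.
Web: 10 × 190, A = 1 900 mm², y = 105 mm, Ī = 5 715 833 mm⁴.
Top flange: 210 × 10, A = 2 100 mm², y = 205 mm, Ī = 17 500 mm⁴.
By symmetry the centroid is at mid-height, ȳ = 105 mm.
Transfer each piece to the centroidal x-axis using Ī + A·d² with d = y − 105:
  bottom flange: d = -100 mm → contributes +21 017 500 mm⁴
  web: d = 0 mm → contributes +5 715 833 mm⁴
  top flange: d = 100 mm → contributes +21 017 500 mm⁴
Total I = 47 750 833 mm⁴.
Extreme fibre distance c = 105 mm; S = I/c = 454769.8 mm³.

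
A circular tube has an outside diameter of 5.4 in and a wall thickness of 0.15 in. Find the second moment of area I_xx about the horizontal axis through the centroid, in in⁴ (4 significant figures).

I_xx ≈ 8.531 in⁴

Treat the section as a set of non-overlapping primitives; coordinates are from the bounding-box lower-left.
Outer circle: ⌀5.4, A = 22.9022 in², y = 2.7 in, Ī = 41.7393 in⁴.
Bore (subtracted): ⌀5.1, A = 20.4282 in², y = 2.7 in, Ī = 33.2086 in⁴.
By symmetry the centroid is at mid-height, ȳ = 2.7 in.
All pieces are centred on the horizontal axis through the centroid, so I = ΣĪ (holes subtracted) = 8.53068 in⁴.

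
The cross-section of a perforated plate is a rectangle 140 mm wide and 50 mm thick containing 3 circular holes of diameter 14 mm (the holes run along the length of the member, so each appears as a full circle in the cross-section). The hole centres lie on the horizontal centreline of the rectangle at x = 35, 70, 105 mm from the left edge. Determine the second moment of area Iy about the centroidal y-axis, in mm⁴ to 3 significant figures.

Split into non-overlapping primitives; take the origin at the lower-left of the bounding box.
Plate: 140 × 50, A = 7 000 mm², x = 70 mm, Ī = 11 433 333 mm⁴.
Hole 1 (subtracted): ⌀14, A = 153.94 mm², x = 35 mm, Ī = 1885.7 mm⁴.
Hole 2 (subtracted): ⌀14, A = 153.94 mm², x = 70 mm, Ī = 1885.7 mm⁴.
Hole 3 (subtracted): ⌀14, A = 153.94 mm², x = 105 mm, Ī = 1885.7 mm⁴.
By symmetry the centroid is at mid-width, x̄ = 70 mm.
Transfer each piece to the centroidal y-axis using Ī + A·d² with d = x − 70:
  plate: d = 0 mm → contributes +11 433 333 mm⁴
  hole 1: d = -35 mm → contributes −190 460 mm⁴
  hole 2: d = 0 mm → contributes −1885.7 mm⁴
  hole 3: d = 35 mm → contributes −190 460 mm⁴
Total I = 11 050 528 mm⁴.

Iy ≈ 1.11 × 10⁷ mm⁴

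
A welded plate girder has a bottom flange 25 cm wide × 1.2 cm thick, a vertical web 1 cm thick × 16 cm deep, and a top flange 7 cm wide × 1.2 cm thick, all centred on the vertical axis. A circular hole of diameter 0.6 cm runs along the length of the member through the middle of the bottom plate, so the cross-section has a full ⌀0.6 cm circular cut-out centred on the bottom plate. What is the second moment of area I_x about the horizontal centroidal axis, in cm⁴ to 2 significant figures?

Decompose the section into non-overlapping parts with the origin at the bottom-left of its bounding rectangle.
Bottom plate: 25 × 1.2, A = 30 cm², y = 0.6 cm, Ī = 3.6 cm⁴.
Web plate: 1 × 16, A = 16 cm², y = 9.2 cm, Ī = 341.3 cm⁴.
Top plate: 7 × 1.2, A = 8.4 cm², y = 17.8 cm, Ī = 1.008 cm⁴.
Hole (subtracted): ⌀0.6, A = 0.2827 cm², y = 0.6 cm, Ī = 0.006362 cm⁴.
Centroid: ȳ = ΣA·y / ΣA = 5.812 cm.
Transfer each piece to the horizontal centroidal axis using Ī + A·d² with d = y − 5.812:
  bottom plate: d = -5.212 cm → contributes +818.7 cm⁴
  web plate: d = 3.388 cm → contributes +524.9 cm⁴
  top plate: d = 11.99 cm → contributes +1 208 cm⁴
  hole: d = -5.212 cm → contributes −7.688 cm⁴
Total I = 2 544 cm⁴.

I_x ≈ 2500 cm⁴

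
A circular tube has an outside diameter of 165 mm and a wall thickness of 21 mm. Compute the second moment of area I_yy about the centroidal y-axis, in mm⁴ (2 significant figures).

Treat the section as a set of non-overlapping primitives; coordinates are from the bounding-box lower-left.
Outer circle: ⌀165, A = 21 382 mm², x = 82.5 mm, Ī = 36 383 601 mm⁴.
Bore (subtracted): ⌀123, A = 11 882 mm², x = 82.5 mm, Ī = 11 235 447 mm⁴.
By symmetry the centroid is at mid-width, x̄ = 82.5 mm.
All pieces are centred on the centroidal y-axis, so I = ΣĪ (holes subtracted) = 25 148 154 mm⁴.

I_yy ≈ 2.5 × 10⁷ mm⁴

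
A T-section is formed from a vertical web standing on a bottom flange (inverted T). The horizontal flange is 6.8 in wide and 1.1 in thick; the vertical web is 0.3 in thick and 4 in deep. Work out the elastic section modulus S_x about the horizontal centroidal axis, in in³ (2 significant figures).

S_x ≈ 2.2 in³

Treat the section as a set of non-overlapping primitives; coordinates are from the bounding-box lower-left.
Flange: 6.8 × 1.1, A = 7.48 in², y = 0.55 in, Ī = 0.7542 in⁴.
Web: 0.3 × 4, A = 1.2 in², y = 3.1 in, Ī = 1.6 in⁴.
Centroid: ȳ = ΣA·y / ΣA = 0.9025 in.
Transfer each piece to the horizontal centroidal axis using Ī + A·d² with d = y − 0.9025:
  flange: d = -0.3525 in → contributes +1.684 in⁴
  web: d = 2.197 in → contributes +7.395 in⁴
Total I = 9.078 in⁴.
Extreme fibre distance c = 4.197 in; S = I/c = 2.163 in³.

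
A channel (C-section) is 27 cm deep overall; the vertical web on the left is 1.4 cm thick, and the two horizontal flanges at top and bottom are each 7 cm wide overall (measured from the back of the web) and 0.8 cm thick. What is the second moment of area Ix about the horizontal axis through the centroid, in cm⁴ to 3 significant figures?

Ix ≈ 3830 cm⁴

Break the section into simple shapes (no overlaps), measuring from the bottom-left corner of the bounding box.
Web: 1.4 × 27, A = 37.8 cm², y = 13.5 cm, Ī = 2296.4 cm⁴.
Top flange (beyond web): 5.6 × 0.8, A = 4.48 cm², y = 26.6 cm, Ī = 0.23893 cm⁴.
Bottom flange (beyond web): 5.6 × 0.8, A = 4.48 cm², y = 0.4 cm, Ī = 0.23893 cm⁴.
By symmetry the centroid is at mid-height, ȳ = 13.5 cm.
Transfer each piece to the horizontal axis through the centroid using Ī + A·d² with d = y − 13.5:
  web: d = 0 cm → contributes +2296.4 cm⁴
  top flange (beyond web): d = 13.1 cm → contributes +769.05 cm⁴
  bottom flange (beyond web): d = -13.1 cm → contributes +769.05 cm⁴
Total I = 3834.5 cm⁴.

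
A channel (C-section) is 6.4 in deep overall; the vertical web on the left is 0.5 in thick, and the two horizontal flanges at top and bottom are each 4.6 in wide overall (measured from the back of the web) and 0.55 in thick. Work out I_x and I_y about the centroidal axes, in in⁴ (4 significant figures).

Treat the section as a set of non-overlapping primitives; coordinates are from the bounding-box lower-left.
Web: 0.5 × 6.4, A = 3.2 in², y = 3.2 in, Ī = 10.9227 in⁴.
Top flange (beyond web): 4.1 × 0.55, A = 2.255 in², y = 6.125 in, Ī = 0.0568448 in⁴.
Bottom flange (beyond web): 4.1 × 0.55, A = 2.255 in², y = 0.275 in, Ī = 0.0568448 in⁴.
By symmetry the centroid is at mid-height, ȳ = 3.2 in.
Transfer each piece to the centroidal x-axis using Ī + A·d² with d = y − 3.2:
  web: d = 0 in → contributes +10.9227 in⁴
  top flange (beyond web): d = 2.925 in → contributes +19.3498 in⁴
  bottom flange (beyond web): d = -2.925 in → contributes +19.3498 in⁴
Total I = 49.6222 in⁴.
For the y-axis: x̄ = 1.5954 in.
Repeating about the centroidal y-axis gives I_y = 16.2865 in⁴.

I_x ≈ 49.62 in⁴, I_y ≈ 16.29 in⁴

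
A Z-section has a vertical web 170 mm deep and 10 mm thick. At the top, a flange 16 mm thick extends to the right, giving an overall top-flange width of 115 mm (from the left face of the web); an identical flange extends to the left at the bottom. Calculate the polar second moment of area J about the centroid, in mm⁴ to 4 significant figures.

Decompose the section into non-overlapping parts with the origin at the bottom-left of its bounding rectangle.
Web: 10 × 170, A = 1 700 mm², y = 85 mm, Ī = 4 094 167 mm⁴.
Top flange (beyond web): 105 × 16, A = 1 680 mm², y = 162 mm, Ī = 35 840 mm⁴.
Bottom flange (beyond web): 105 × 16, A = 1 680 mm², y = 8 mm, Ī = 35 840 mm⁴.
Centroid: ȳ = ΣA·y / ΣA = 85 mm.
Transfer each piece to the centroidal x-axis using Ī + A·d² with d = y − 85:
  web: d = 0 mm → contributes +4 094 167 mm⁴
  top flange (beyond web): d = 77 mm → contributes +9 996 560 mm⁴
  bottom flange (beyond web): d = -77 mm → contributes +9 996 560 mm⁴
Total I = 24 087 287 mm⁴.
For the y-axis: x̄ = 110 mm.
Repeating about the centroidal y-axis gives I_y = 14 210 167 mm⁴.
Polar second moment: J = I_x + I_y = 38 297 453 mm⁴.

J ≈ 3.830 × 10⁷ mm⁴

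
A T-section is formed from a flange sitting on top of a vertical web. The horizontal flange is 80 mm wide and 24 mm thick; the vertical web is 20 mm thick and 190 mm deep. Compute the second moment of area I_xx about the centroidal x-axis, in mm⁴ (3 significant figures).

I_xx ≈ 2.61 × 10⁷ mm⁴

Decompose the section into non-overlapping parts with the origin at the bottom-left of its bounding rectangle.
Flange: 80 × 24, A = 1 920 mm², y = 202 mm, Ī = 92 160 mm⁴.
Web: 20 × 190, A = 3 800 mm², y = 95 mm, Ī = 11 431 667 mm⁴.
Centroid: ȳ = ΣA·y / ΣA = 130.92 mm.
Transfer each piece to the centroidal x-axis using Ī + A·d² with d = y − 130.92:
  flange: d = 71.084 mm → contributes +9 793 772 mm⁴
  web: d = -35.916 mm → contributes +16 333 534 mm⁴
Total I = 26 127 306 mm⁴.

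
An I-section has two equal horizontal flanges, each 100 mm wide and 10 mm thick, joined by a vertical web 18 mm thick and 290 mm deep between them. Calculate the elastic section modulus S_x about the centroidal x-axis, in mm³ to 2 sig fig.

S_x ≈ 5.3 × 10⁵ mm³

Split into non-overlapping primitives; take the origin at the lower-left of the bounding box.
Bottom flange: 100 × 10, A = 1 000 mm², y = 5 mm, Ī = 8 333 mm⁴.
Web: 18 × 290, A = 5 220 mm², y = 155 mm, Ī = 36 583 500 mm⁴.
Top flange: 100 × 10, A = 1 000 mm², y = 305 mm, Ī = 8 333 mm⁴.
By symmetry the centroid is at mid-height, ȳ = 155 mm.
Transfer each piece to the centroidal x-axis using Ī + A·d² with d = y − 155:
  bottom flange: d = -150 mm → contributes +22 508 333 mm⁴
  web: d = 0 mm → contributes +36 583 500 mm⁴
  top flange: d = 150 mm → contributes +22 508 333 mm⁴
Total I = 81 600 167 mm⁴.
Extreme fibre distance c = 155 mm; S = I/c = 526 453 mm³.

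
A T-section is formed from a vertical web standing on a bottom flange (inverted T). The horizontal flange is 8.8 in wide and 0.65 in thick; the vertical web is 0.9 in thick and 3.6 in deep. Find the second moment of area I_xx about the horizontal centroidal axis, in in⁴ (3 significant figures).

I_xx ≈ 13.0 in⁴

Break the section into simple shapes (no overlaps), measuring from the bottom-left corner of the bounding box.
Flange: 8.8 × 0.65, A = 5.72 in², y = 0.325 in, Ī = 0.20139 in⁴.
Web: 0.9 × 3.6, A = 3.24 in², y = 2.45 in, Ī = 3.4992 in⁴.
Centroid: ȳ = ΣA·y / ΣA = 1.0934 in.
Transfer each piece to the horizontal centroidal axis using Ī + A·d² with d = y − 1.0934:
  flange: d = -0.76842 in → contributes +3.5788 in⁴
  web: d = 1.3566 in → contributes +9.4618 in⁴
Total I = 13.041 in⁴.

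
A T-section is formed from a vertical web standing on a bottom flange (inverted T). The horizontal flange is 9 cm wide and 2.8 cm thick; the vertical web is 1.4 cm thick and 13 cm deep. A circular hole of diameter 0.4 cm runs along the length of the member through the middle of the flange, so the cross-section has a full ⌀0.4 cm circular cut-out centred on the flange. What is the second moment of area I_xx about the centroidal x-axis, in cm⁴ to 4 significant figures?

I_xx ≈ 930.9 cm⁴

Split into non-overlapping primitives; take the origin at the lower-left of the bounding box.
Flange: 9 × 2.8, A = 25.2 cm², y = 1.4 cm, Ī = 16.464 cm⁴.
Web: 1.4 × 13, A = 18.2 cm², y = 9.3 cm, Ī = 256.317 cm⁴.
Hole (subtracted): ⌀0.4, A = 0.125664 cm², y = 1.4 cm, Ī = 0.00125664 cm⁴.
Centroid: ȳ = ΣA·y / ΣA = 4.72252 cm.
Transfer each piece to the centroidal x-axis using Ī + A·d² with d = y − 4.72252:
  flange: d = -3.32252 cm → contributes +294.651 cm⁴
  web: d = 4.57748 cm → contributes +637.667 cm⁴
  hole: d = -3.32252 cm → contributes −1.38848 cm⁴
Total I = 930.929 cm⁴.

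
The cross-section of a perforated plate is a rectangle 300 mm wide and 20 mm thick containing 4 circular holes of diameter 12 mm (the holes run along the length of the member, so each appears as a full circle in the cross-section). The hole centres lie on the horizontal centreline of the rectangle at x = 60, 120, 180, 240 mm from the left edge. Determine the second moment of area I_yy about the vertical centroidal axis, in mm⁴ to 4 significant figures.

Treat the section as a set of non-overlapping primitives; coordinates are from the bounding-box lower-left.
Plate: 300 × 20, A = 6 000 mm², x = 150 mm, Ī = 45 000 000 mm⁴.
Hole 1 (subtracted): ⌀12, A = 113.097 mm², x = 60 mm, Ī = 1017.88 mm⁴.
Hole 2 (subtracted): ⌀12, A = 113.097 mm², x = 120 mm, Ī = 1017.88 mm⁴.
Hole 3 (subtracted): ⌀12, A = 113.097 mm², x = 180 mm, Ī = 1017.88 mm⁴.
Hole 4 (subtracted): ⌀12, A = 113.097 mm², x = 240 mm, Ī = 1017.88 mm⁴.
By symmetry the centroid is at mid-width, x̄ = 150 mm.
Transfer each piece to the vertical centroidal axis using Ī + A·d² with d = x − 150:
  plate: d = 0 mm → contributes +45 000 000 mm⁴
  hole 1: d = -90 mm → contributes −917 106 mm⁴
  hole 2: d = -30 mm → contributes −102 805 mm⁴
  hole 3: d = 30 mm → contributes −102 805 mm⁴
  hole 4: d = 90 mm → contributes −917 106 mm⁴
Total I = 42 960 176 mm⁴.

I_yy ≈ 4.296 × 10⁷ mm⁴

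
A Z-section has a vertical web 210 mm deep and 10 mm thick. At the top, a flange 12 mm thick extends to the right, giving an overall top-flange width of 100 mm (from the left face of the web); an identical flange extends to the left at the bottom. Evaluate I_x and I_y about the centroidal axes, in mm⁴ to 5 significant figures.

I_x ≈ 2.8914 × 10⁷ mm⁴, I_y ≈ 6.8755 × 10⁶ mm⁴

Break the section into simple shapes (no overlaps), measuring from the bottom-left corner of the bounding box.
Web: 10 × 210, A = 2 100 mm², y = 105 mm, Ī = 7 717 500 mm⁴.
Top flange (beyond web): 90 × 12, A = 1 080 mm², y = 204 mm, Ī = 12 960 mm⁴.
Bottom flange (beyond web): 90 × 12, A = 1 080 mm², y = 6 mm, Ī = 12 960 mm⁴.
Centroid: ȳ = ΣA·y / ΣA = 105 mm.
Transfer each piece to the centroidal x-axis using Ī + A·d² with d = y − 105:
  web: d = 0 mm → contributes +7 717 500 mm⁴
  top flange (beyond web): d = 99 mm → contributes +10 598 040 mm⁴
  bottom flange (beyond web): d = -99 mm → contributes +10 598 040 mm⁴
Total I = 28 913 580 mm⁴.
For the y-axis: x̄ = 95 mm.
Repeating about the centroidal y-axis gives I_y = 6 875 500 mm⁴.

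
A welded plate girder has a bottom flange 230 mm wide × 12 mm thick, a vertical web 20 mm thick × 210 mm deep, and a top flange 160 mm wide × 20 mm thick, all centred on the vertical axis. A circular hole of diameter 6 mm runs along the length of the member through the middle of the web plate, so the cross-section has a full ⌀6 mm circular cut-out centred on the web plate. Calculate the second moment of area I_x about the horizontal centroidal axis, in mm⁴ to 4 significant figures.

I_x ≈ 9.153 × 10⁷ mm⁴

Split into non-overlapping primitives; take the origin at the lower-left of the bounding box.
Bottom plate: 230 × 12, A = 2 760 mm², y = 6 mm, Ī = 33 120 mm⁴.
Web plate: 20 × 210, A = 4 200 mm², y = 117 mm, Ī = 15 435 000 mm⁴.
Top plate: 160 × 20, A = 3 200 mm², y = 232 mm, Ī = 106 667 mm⁴.
Hole (subtracted): ⌀6, A = 28.2743 mm², y = 117 mm, Ī = 63.6173 mm⁴.
Centroid: ȳ = ΣA·y / ΣA = 123.084 mm.
Transfer each piece to the horizontal centroidal axis using Ī + A·d² with d = y − 123.084:
  bottom plate: d = -117.084 mm → contributes +37 868 940 mm⁴
  web plate: d = -6.08386 mm → contributes +15 590 456 mm⁴
  top plate: d = 108.916 mm → contributes +38 067 388 mm⁴
  hole: d = -6.08386 mm → contributes −1110.15 mm⁴
Total I = 91 525 674 mm⁴.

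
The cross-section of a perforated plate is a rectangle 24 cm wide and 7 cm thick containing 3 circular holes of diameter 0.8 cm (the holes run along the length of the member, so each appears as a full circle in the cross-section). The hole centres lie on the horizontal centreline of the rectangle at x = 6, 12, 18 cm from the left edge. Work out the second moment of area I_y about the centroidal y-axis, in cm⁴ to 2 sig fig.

Break the section into simple shapes (no overlaps), measuring from the bottom-left corner of the bounding box.
Plate: 24 × 7, A = 168 cm², x = 12 cm, Ī = 8 064 cm⁴.
Hole 1 (subtracted): ⌀0.8, A = 0.5027 cm², x = 6 cm, Ī = 0.02011 cm⁴.
Hole 2 (subtracted): ⌀0.8, A = 0.5027 cm², x = 12 cm, Ī = 0.02011 cm⁴.
Hole 3 (subtracted): ⌀0.8, A = 0.5027 cm², x = 18 cm, Ī = 0.02011 cm⁴.
By symmetry the centroid is at mid-width, x̄ = 12 cm.
Transfer each piece to the centroidal y-axis using Ī + A·d² with d = x − 12:
  plate: d = 0 cm → contributes +8 064 cm⁴
  hole 1: d = -6 cm → contributes −18.12 cm⁴
  hole 2: d = 0 cm → contributes −0.02011 cm⁴
  hole 3: d = 6 cm → contributes −18.12 cm⁴
Total I = 8 028 cm⁴.

I_y ≈ 8000 cm⁴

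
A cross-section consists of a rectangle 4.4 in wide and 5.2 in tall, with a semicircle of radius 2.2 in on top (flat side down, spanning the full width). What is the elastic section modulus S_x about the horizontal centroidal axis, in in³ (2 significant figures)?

S_x ≈ 32 in³

Break the section into simple shapes (no overlaps), measuring from the bottom-left corner of the bounding box.
Rectangular body: 4.4 × 5.2, A = 22.88 in², y = 2.6 in, Ī = 51.56 in⁴.
Semicircular cap: semicircle r = 2.2, A = 7.603 in², y = 6.134 in, Ī = 2.571 in⁴.
Centroid: ȳ = ΣA·y / ΣA = 3.481 in.
Transfer each piece to the horizontal centroidal axis using Ī + A·d² with d = y − 3.481:
  rectangular body: d = -0.8813 in → contributes +69.33 in⁴
  semicircular cap: d = 2.652 in → contributes +56.06 in⁴
Total I = 125.4 in⁴.
Extreme fibre distance c = 3.919 in; S = I/c = 32 in³.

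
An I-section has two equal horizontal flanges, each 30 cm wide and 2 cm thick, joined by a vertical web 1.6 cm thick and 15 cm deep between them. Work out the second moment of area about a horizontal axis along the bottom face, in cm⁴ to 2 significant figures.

I_base ≈ 2.2 × 10⁴ cm⁴

Treat the section as a set of non-overlapping primitives; coordinates are from the bounding-box lower-left.
Bottom flange: 30 × 2, A = 60 cm², y = 1 cm, Ī = 20 cm⁴.
Web: 1.6 × 15, A = 24 cm², y = 9.5 cm, Ī = 450 cm⁴.
Top flange: 30 × 2, A = 60 cm², y = 18 cm, Ī = 20 cm⁴.
Transfer each piece to the bottom edge using Ī + A·d² with d = y − 0:
  bottom flange: d = 1 cm → contributes +80 cm⁴
  web: d = 9.5 cm → contributes +2 616 cm⁴
  top flange: d = 18 cm → contributes +19 460 cm⁴
Total I = 22 156 cm⁴.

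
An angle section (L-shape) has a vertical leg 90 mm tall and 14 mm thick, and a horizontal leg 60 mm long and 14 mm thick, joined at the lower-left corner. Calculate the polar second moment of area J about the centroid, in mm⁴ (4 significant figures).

J ≈ 1.994 × 10⁶ mm⁴

Decompose the section into non-overlapping parts with the origin at the bottom-left of its bounding rectangle.
Vertical leg: 14 × 90, A = 1 260 mm², y = 45 mm, Ī = 850 500 mm⁴.
Horizontal leg (remainder): 46 × 14, A = 644 mm², y = 7 mm, Ī = 10518.7 mm⁴.
Centroid: ȳ = ΣA·y / ΣA = 32.1471 mm.
Transfer each piece to the centroidal x-axis using Ī + A·d² with d = y − 32.1471:
  vertical leg: d = 12.8529 mm → contributes +1 058 650 mm⁴
  horizontal leg (remainder): d = -25.1471 mm → contributes +417 768 mm⁴
Total I = 1 476 417 mm⁴.
For the y-axis: x̄ = 17.1471 mm.
Repeating about the centroidal y-axis gives I_y = 517 697 mm⁴.
Polar second moment: J = I_x + I_y = 1 994 115 mm⁴.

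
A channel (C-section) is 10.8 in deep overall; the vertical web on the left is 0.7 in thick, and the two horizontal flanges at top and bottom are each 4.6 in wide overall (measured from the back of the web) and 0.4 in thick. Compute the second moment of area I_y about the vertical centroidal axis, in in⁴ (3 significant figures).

Break the section into simple shapes (no overlaps), measuring from the bottom-left corner of the bounding box.
Web: 0.7 × 10.8, A = 7.56 in², x = 0.35 in, Ī = 0.3087 in⁴.
Top flange (beyond web): 3.9 × 0.4, A = 1.56 in², x = 2.65 in, Ī = 1.9773 in⁴.
Bottom flange (beyond web): 3.9 × 0.4, A = 1.56 in², x = 2.65 in, Ī = 1.9773 in⁴.
Centroid: x̄ = ΣA·x / ΣA = 1.0219 in.
Transfer each piece to the vertical centroidal axis using Ī + A·d² with d = x − 1.0219:
  web: d = -0.67191 in → contributes +3.7218 in⁴
  top flange (beyond web): d = 1.6281 in → contributes +6.1124 in⁴
  bottom flange (beyond web): d = 1.6281 in → contributes +6.1124 in⁴
Total I = 15.946 in⁴.

I_y ≈ 15.9 in⁴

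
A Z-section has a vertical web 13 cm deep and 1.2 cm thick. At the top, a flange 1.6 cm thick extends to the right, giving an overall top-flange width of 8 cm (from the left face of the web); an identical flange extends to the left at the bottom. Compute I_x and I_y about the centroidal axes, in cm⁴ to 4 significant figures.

I_x ≈ 931.3 cm⁴, I_y ≈ 433.9 cm⁴

Split into non-overlapping primitives; take the origin at the lower-left of the bounding box.
Web: 1.2 × 13, A = 15.6 cm², y = 6.5 cm, Ī = 219.7 cm⁴.
Top flange (beyond web): 6.8 × 1.6, A = 10.88 cm², y = 12.2 cm, Ī = 2.32107 cm⁴.
Bottom flange (beyond web): 6.8 × 1.6, A = 10.88 cm², y = 0.8 cm, Ī = 2.32107 cm⁴.
Centroid: ȳ = ΣA·y / ΣA = 6.5 cm.
Transfer each piece to the centroidal x-axis using Ī + A·d² with d = y − 6.5:
  web: d = 0 cm → contributes +219.7 cm⁴
  top flange (beyond web): d = 5.7 cm → contributes +355.812 cm⁴
  bottom flange (beyond web): d = -5.7 cm → contributes +355.812 cm⁴
Total I = 931.325 cm⁴.
For the y-axis: x̄ = 7.4 cm.
Repeating about the centroidal y-axis gives I_y = 433.881 cm⁴.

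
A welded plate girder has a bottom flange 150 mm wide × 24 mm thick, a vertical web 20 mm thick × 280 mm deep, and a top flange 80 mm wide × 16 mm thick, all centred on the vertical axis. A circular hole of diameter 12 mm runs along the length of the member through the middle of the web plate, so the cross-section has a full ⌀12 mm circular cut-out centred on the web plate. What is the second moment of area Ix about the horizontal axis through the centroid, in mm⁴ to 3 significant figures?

Split into non-overlapping primitives; take the origin at the lower-left of the bounding box.
Bottom plate: 150 × 24, A = 3 600 mm², y = 12 mm, Ī = 172 800 mm⁴.
Web plate: 20 × 280, A = 5 600 mm², y = 164 mm, Ī = 36 586 667 mm⁴.
Top plate: 80 × 16, A = 1 280 mm², y = 312 mm, Ī = 27 307 mm⁴.
Hole (subtracted): ⌀12, A = 113.1 mm², y = 164 mm, Ī = 1017.9 mm⁴.
Centroid: ȳ = ΣA·y / ΣA = 129.49 mm.
Transfer each piece to the horizontal axis through the centroid using Ī + A·d² with d = y − 129.49:
  bottom plate: d = -117.49 mm → contributes +49 866 988 mm⁴
  web plate: d = 34.51 mm → contributes +43 255 864 mm⁴
  top plate: d = 182.51 mm → contributes +42 663 897 mm⁴
  hole: d = 34.51 mm → contributes −135 709 mm⁴
Total I = 135 651 040 mm⁴.

Ix ≈ 1.36 × 10⁸ mm⁴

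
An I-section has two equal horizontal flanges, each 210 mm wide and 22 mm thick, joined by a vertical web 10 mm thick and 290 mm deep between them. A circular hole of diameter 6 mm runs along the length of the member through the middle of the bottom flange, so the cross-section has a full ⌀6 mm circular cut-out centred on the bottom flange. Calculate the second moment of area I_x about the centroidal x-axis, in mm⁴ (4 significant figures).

I_x ≈ 2.449 × 10⁸ mm⁴

Split into non-overlapping primitives; take the origin at the lower-left of the bounding box.
Bottom flange: 210 × 22, A = 4 620 mm², y = 11 mm, Ī = 186 340 mm⁴.
Web: 10 × 290, A = 2 900 mm², y = 167 mm, Ī = 20 324 167 mm⁴.
Top flange: 210 × 22, A = 4 620 mm², y = 323 mm, Ī = 186 340 mm⁴.
Hole (subtracted): ⌀6, A = 28.2743 mm², y = 11 mm, Ī = 63.6173 mm⁴.
Centroid: ȳ = ΣA·y / ΣA = 167.364 mm.
Transfer each piece to the centroidal x-axis using Ī + A·d² with d = y − 167.364:
  bottom flange: d = -156.364 mm → contributes +113 144 210 mm⁴
  web: d = -0.364176 mm → contributes +20 324 551 mm⁴
  top flange: d = 155.636 mm → contributes +112 094 335 mm⁴
  hole: d = -156.364 mm → contributes −691 364 mm⁴
Total I = 244 871 733 mm⁴.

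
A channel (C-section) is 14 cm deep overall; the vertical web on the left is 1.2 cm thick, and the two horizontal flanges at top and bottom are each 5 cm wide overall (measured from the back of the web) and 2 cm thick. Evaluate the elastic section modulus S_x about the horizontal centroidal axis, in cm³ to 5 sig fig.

Split into non-overlapping primitives; take the origin at the lower-left of the bounding box.
Web: 1.2 × 14, A = 16.8 cm², y = 7 cm, Ī = 274.4 cm⁴.
Top flange (beyond web): 3.8 × 2, A = 7.6 cm², y = 13 cm, Ī = 2.533333 cm⁴.
Bottom flange (beyond web): 3.8 × 2, A = 7.6 cm², y = 1 cm, Ī = 2.533333 cm⁴.
By symmetry the centroid is at mid-height, ȳ = 7 cm.
Transfer each piece to the horizontal centroidal axis using Ī + A·d² with d = y − 7:
  web: d = 0 cm → contributes +274.4 cm⁴
  top flange (beyond web): d = 6 cm → contributes +276.1333 cm⁴
  bottom flange (beyond web): d = -6 cm → contributes +276.1333 cm⁴
Total I = 826.6667 cm⁴.
Extreme fibre distance c = 7 cm; S = I/c = 118.0952 cm³.

S_x ≈ 118.10 cm³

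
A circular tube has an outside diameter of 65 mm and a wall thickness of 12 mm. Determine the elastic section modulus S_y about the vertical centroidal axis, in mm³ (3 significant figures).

Treat the section as a set of non-overlapping primitives; coordinates are from the bounding-box lower-left.
Outer circle: ⌀65, A = 3318.3 mm², x = 32.5 mm, Ī = 876 241 mm⁴.
Bore (subtracted): ⌀41, A = 1320.3 mm², x = 32.5 mm, Ī = 138 709 mm⁴.
By symmetry the centroid is at mid-width, x̄ = 32.5 mm.
All pieces are centred on the vertical centroidal axis, so I = ΣĪ (holes subtracted) = 737 531 mm⁴.
Extreme fibre distance c = 32.5 mm; S = I/c = 22 693 mm³.

S_y ≈ 2.27 × 10⁴ mm³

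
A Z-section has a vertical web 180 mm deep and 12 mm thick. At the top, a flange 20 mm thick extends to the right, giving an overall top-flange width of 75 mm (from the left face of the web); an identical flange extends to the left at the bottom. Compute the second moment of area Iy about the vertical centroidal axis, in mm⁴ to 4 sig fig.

Split into non-overlapping primitives; take the origin at the lower-left of the bounding box.
Web: 12 × 180, A = 2 160 mm², x = 69 mm, Ī = 25 920 mm⁴.
Top flange (beyond web): 63 × 20, A = 1 260 mm², x = 106.5 mm, Ī = 416 745 mm⁴.
Bottom flange (beyond web): 63 × 20, A = 1 260 mm², x = 31.5 mm, Ī = 416 745 mm⁴.
Centroid: x̄ = ΣA·x / ΣA = 69 mm.
Transfer each piece to the vertical centroidal axis using Ī + A·d² with d = x − 69:
  web: d = 0 mm → contributes +25 920 mm⁴
  top flange (beyond web): d = 37.5 mm → contributes +2 188 620 mm⁴
  bottom flange (beyond web): d = -37.5 mm → contributes +2 188 620 mm⁴
Total I = 4 403 160 mm⁴.

Iy ≈ 4.403 × 10⁶ mm⁴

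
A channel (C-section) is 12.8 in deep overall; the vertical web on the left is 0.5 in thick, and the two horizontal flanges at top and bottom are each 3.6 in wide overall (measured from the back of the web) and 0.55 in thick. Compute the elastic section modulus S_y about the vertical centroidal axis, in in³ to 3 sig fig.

S_y ≈ 3.70 in³

Decompose the section into non-overlapping parts with the origin at the bottom-left of its bounding rectangle.
Web: 0.5 × 12.8, A = 6.4 in², x = 0.25 in, Ī = 0.13333 in⁴.
Top flange (beyond web): 3.1 × 0.55, A = 1.705 in², x = 2.05 in, Ī = 1.3654 in⁴.
Bottom flange (beyond web): 3.1 × 0.55, A = 1.705 in², x = 2.05 in, Ī = 1.3654 in⁴.
Centroid: x̄ = ΣA·x / ΣA = 0.87569 in.
Transfer each piece to the vertical centroidal axis using Ī + A·d² with d = x − 0.87569:
  web: d = -0.62569 in → contributes +2.6388 in⁴
  top flange (beyond web): d = 1.1743 in → contributes +3.7166 in⁴
  bottom flange (beyond web): d = 1.1743 in → contributes +3.7166 in⁴
Total I = 10.072 in⁴.
Extreme fibre distance c = 2.7243 in; S = I/c = 3.6971 in³.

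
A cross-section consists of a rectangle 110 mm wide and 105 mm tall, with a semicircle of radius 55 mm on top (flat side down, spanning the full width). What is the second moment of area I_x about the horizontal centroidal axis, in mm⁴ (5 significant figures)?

I_x ≈ 3.0981 × 10⁷ mm⁴

Decompose the section into non-overlapping parts with the origin at the bottom-left of its bounding rectangle.
Rectangular body: 110 × 105, A = 11 550 mm², y = 52.5 mm, Ī = 10 611 563 mm⁴.
Semicircular cap: semicircle r = 55, A = 4751.659 mm², y = 128.3427 mm, Ī = 1 004 345 mm⁴.
Centroid: ȳ = ΣA·y / ΣA = 74.60688 mm.
Transfer each piece to the horizontal centroidal axis using Ī + A·d² with d = y − 74.60688:
  rectangular body: d = -22.10688 mm → contributes +16 256 209 mm⁴
  semicircular cap: d = 53.73585 mm → contributes +14 724 957 mm⁴
Total I = 30 981 166 mm⁴.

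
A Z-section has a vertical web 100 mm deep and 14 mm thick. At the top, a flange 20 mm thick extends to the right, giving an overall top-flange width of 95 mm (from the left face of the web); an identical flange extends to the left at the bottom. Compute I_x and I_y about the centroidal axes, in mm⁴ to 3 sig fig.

Break the section into simple shapes (no overlaps), measuring from the bottom-left corner of the bounding box.
Web: 14 × 100, A = 1 400 mm², y = 50 mm, Ī = 1 166 667 mm⁴.
Top flange (beyond web): 81 × 20, A = 1 620 mm², y = 90 mm, Ī = 54 000 mm⁴.
Bottom flange (beyond web): 81 × 20, A = 1 620 mm², y = 10 mm, Ī = 54 000 mm⁴.
Centroid: ȳ = ΣA·y / ΣA = 50 mm.
Transfer each piece to the centroidal x-axis using Ī + A·d² with d = y − 50:
  web: d = 0 mm → contributes +1 166 667 mm⁴
  top flange (beyond web): d = 40 mm → contributes +2 646 000 mm⁴
  bottom flange (beyond web): d = -40 mm → contributes +2 646 000 mm⁴
Total I = 6 458 667 mm⁴.
For the y-axis: x̄ = 88 mm.
Repeating about the centroidal y-axis gives I_y = 9 104 587 mm⁴.

I_x ≈ 6.46 × 10⁶ mm⁴, I_y ≈ 9.10 × 10⁶ mm⁴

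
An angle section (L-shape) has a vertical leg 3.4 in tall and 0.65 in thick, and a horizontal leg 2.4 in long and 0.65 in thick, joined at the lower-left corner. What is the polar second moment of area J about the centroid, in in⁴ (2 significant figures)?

J ≈ 5.0 in⁴

Treat the section as a set of non-overlapping primitives; coordinates are from the bounding-box lower-left.
Vertical leg: 0.65 × 3.4, A = 2.21 in², y = 1.7 in, Ī = 2.129 in⁴.
Horizontal leg (remainder): 1.75 × 0.65, A = 1.138 in², y = 0.325 in, Ī = 0.04005 in⁴.
Centroid: ȳ = ΣA·y / ΣA = 1.233 in.
Transfer each piece to the centroidal x-axis using Ī + A·d² with d = y − 1.233:
  vertical leg: d = 0.4672 in → contributes +2.611 in⁴
  horizontal leg (remainder): d = -0.9078 in → contributes +0.9774 in⁴
Total I = 3.589 in⁴.
For the y-axis: x̄ = 0.7328 in.
Repeating about the centroidal y-axis gives I_y = 1.45 in⁴.
Polar second moment: J = I_x + I_y = 5.038 in⁴.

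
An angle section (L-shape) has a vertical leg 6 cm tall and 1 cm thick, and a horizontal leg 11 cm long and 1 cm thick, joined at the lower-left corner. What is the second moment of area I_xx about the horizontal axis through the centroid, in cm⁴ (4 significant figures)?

I_xx ≈ 42.27 cm⁴

Break the section into simple shapes (no overlaps), measuring from the bottom-left corner of the bounding box.
Vertical leg: 1 × 6, A = 6 cm², y = 3 cm, Ī = 18 cm⁴.
Horizontal leg (remainder): 10 × 1, A = 10 cm², y = 0.5 cm, Ī = 0.833333 cm⁴.
Centroid: ȳ = ΣA·y / ΣA = 1.4375 cm.
Transfer each piece to the horizontal axis through the centroid using Ī + A·d² with d = y − 1.4375:
  vertical leg: d = 1.5625 cm → contributes +32.6484 cm⁴
  horizontal leg (remainder): d = -0.9375 cm → contributes +9.6224 cm⁴
Total I = 42.2708 cm⁴.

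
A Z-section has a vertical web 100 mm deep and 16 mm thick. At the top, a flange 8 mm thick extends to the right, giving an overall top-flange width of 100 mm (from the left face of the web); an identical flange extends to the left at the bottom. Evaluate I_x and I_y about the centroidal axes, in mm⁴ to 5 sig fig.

I_x ≈ 4.1844 × 10⁶ mm⁴, I_y ≈ 4.1844 × 10⁶ mm⁴

Decompose the section into non-overlapping parts with the origin at the bottom-left of its bounding rectangle.
Web: 16 × 100, A = 1 600 mm², y = 50 mm, Ī = 1 333 333 mm⁴.
Top flange (beyond web): 84 × 8, A = 672 mm², y = 96 mm, Ī = 3 584 mm⁴.
Bottom flange (beyond web): 84 × 8, A = 672 mm², y = 4 mm, Ī = 3 584 mm⁴.
Centroid: ȳ = ΣA·y / ΣA = 50 mm.
Transfer each piece to the centroidal x-axis using Ī + A·d² with d = y − 50:
  web: d = 0 mm → contributes +1 333 333 mm⁴
  top flange (beyond web): d = 46 mm → contributes +1 425 536 mm⁴
  bottom flange (beyond web): d = -46 mm → contributes +1 425 536 mm⁴
Total I = 4 184 405 mm⁴.
For the y-axis: x̄ = 92 mm.
Repeating about the centroidal y-axis gives I_y = 4 184 405 mm⁴.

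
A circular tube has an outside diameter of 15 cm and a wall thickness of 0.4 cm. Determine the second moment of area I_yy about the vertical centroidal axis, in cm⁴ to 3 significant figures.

Split into non-overlapping primitives; take the origin at the lower-left of the bounding box.
Outer circle: ⌀15, A = 176.71 cm², x = 7.5 cm, Ī = 2 485 cm⁴.
Bore (subtracted): ⌀14.2, A = 158.37 cm², x = 7.5 cm, Ī = 1995.8 cm⁴.
By symmetry the centroid is at mid-width, x̄ = 7.5 cm.
All pieces are centred on the vertical centroidal axis, so I = ΣĪ (holes subtracted) = 489.22 cm⁴.

I_yy ≈ 489 cm⁴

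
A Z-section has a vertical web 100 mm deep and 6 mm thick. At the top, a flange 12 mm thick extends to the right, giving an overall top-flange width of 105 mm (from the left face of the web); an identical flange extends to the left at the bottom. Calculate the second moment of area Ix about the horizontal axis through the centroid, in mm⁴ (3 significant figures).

Ix ≈ 5.13 × 10⁶ mm⁴

Decompose the section into non-overlapping parts with the origin at the bottom-left of its bounding rectangle.
Web: 6 × 100, A = 600 mm², y = 50 mm, Ī = 500 000 mm⁴.
Top flange (beyond web): 99 × 12, A = 1 188 mm², y = 94 mm, Ī = 14 256 mm⁴.
Bottom flange (beyond web): 99 × 12, A = 1 188 mm², y = 6 mm, Ī = 14 256 mm⁴.
Centroid: ȳ = ΣA·y / ΣA = 50 mm.
Transfer each piece to the horizontal axis through the centroid using Ī + A·d² with d = y − 50:
  web: d = 0 mm → contributes +500 000 mm⁴
  top flange (beyond web): d = 44 mm → contributes +2 314 224 mm⁴
  bottom flange (beyond web): d = -44 mm → contributes +2 314 224 mm⁴
Total I = 5 128 448 mm⁴.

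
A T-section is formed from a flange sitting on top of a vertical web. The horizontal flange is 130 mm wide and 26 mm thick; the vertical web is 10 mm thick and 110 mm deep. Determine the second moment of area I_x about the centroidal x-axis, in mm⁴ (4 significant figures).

I_x ≈ 5.137 × 10⁶ mm⁴

Decompose the section into non-overlapping parts with the origin at the bottom-left of its bounding rectangle.
Flange: 130 × 26, A = 3 380 mm², y = 123 mm, Ī = 190 407 mm⁴.
Web: 10 × 110, A = 1 100 mm², y = 55 mm, Ī = 1 109 167 mm⁴.
Centroid: ȳ = ΣA·y / ΣA = 106.304 mm.
Transfer each piece to the centroidal x-axis using Ī + A·d² with d = y − 106.304:
  flange: d = 16.6964 mm → contributes +1 132 652 mm⁴
  web: d = -51.3036 mm → contributes +4 004 429 mm⁴
Total I = 5 137 080 mm⁴.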